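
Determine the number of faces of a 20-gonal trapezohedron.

40

The n-trapezohedron (dual of the n-antiprism) has V = 2·20 + 2 = 42, E = 4·20 = 80, F = 2·20 = 40.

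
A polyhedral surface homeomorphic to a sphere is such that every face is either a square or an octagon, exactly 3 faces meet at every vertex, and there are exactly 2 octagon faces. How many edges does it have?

24

Let x be the number of squares; then F = 2 + x.
Edge–face incidences: 2E = 8·2 + 4·x = 16 + 4x.
Every vertex has degree 3, so 3V = 2E.
Euler: V − E + F = 2 ⇒ (2E)/3 − E + (2 + x) = 2.
Multiply by 6: 2·(2E) − 3·(2E) + 6·(2 + x) = 12, i.e. 12 + 6x − (16 + 4x) = 12.
Collecting terms: 2x − 4 = 12, so 2x = 16, so x = 8.
Then 2E = 16 + 4·8 = 48, so E = 24, V = 2E/3 = 16, F = 2 + 8 = 10.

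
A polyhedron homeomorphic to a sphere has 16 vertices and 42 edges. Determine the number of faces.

28

Here V − E + F = 2.
F = 2 − V + E = 2 − 16 + 42 = 28.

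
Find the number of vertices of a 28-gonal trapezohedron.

58

The n-trapezohedron (dual of the n-antiprism) has V = 2·28 + 2 = 58, E = 4·28 = 112, F = 2·28 = 56.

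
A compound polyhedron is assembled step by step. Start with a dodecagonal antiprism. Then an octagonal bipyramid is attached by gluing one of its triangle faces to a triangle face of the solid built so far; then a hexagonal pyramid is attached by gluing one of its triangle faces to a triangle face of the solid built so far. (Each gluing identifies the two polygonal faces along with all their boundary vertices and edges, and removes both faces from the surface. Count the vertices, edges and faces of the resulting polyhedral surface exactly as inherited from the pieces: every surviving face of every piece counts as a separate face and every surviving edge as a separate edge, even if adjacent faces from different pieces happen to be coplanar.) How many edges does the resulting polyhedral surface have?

78

A dodecagonal antiprism: V=24, E=48, F=26.
Attach an octagonal bipyramid (V=10, E=24, F=16) along a 3-gon: merge 3 vertices and 3 edges, delete both glued faces → V=31, E=69, F=40.
Attach a hexagonal pyramid (V=7, E=12, F=7) along a 3-gon: merge 3 vertices and 3 edges, delete both glued faces → V=35, E=78, F=45.
Check: V − E + F = 35 − 78 + 45 = 2.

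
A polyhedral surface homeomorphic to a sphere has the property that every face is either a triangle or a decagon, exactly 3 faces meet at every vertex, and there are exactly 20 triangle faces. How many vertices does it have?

60

Let x be the number of decagons; then F = 20 + x.
Edge–face incidences: 2E = 3·20 + 10·x = 60 + 10x.
Every vertex has degree 3, so 3V = 2E.
Euler: V − E + F = 2 ⇒ (2E)/3 − E + (20 + x) = 2.
Multiply by 6: 2·(2E) − 3·(2E) + 6·(20 + x) = 12, i.e. 120 + 6x − (60 + 10x) = 12.
Collecting terms: −4x + 60 = 12, so −4x = −48, so x = 12.
Then 2E = 60 + 10·12 = 180, so E = 90, V = 2E/3 = 60, F = 20 + 12 = 32.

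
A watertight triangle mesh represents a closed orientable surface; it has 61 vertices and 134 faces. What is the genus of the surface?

4

Every face is a triangle, so 2E = 3·134 = 402, giving E = 201.
χ = V − E + F = 61 − 201 + 134 = -6.
For a closed orientable surface χ = 2 − 2g, so g = (2 − (-6))/2 = 4.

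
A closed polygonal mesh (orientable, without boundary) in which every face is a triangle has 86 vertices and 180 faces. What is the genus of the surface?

3

Every face is a triangle, so 2E = 3·180 = 540, giving E = 270.
χ = V − E + F = 86 − 270 + 180 = -4.
For a closed orientable surface χ = 2 − 2g, so g = (2 − (-4))/2 = 3.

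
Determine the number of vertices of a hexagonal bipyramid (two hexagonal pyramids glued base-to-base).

A bipyramid over an n-gon has 2n triangular faces and n + 2 vertices: V = 6 + 2 = 8, E = 3·6 = 18, F = 2·6 = 12.

8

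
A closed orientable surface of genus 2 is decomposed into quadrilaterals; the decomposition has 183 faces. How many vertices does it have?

χ = 2 − 2·2 = -2, and every face is a square so 4F = 2E.
E = 4·183/2 = 366. Then V = -2 + E − F = -2 + 366 − 183 = 181.

181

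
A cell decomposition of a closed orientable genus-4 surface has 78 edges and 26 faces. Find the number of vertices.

For a closed orientable surface of genus 4, χ = 2 − 2·4 = -6.
V = -6 + E − F = -6 + 78 − 26 = 46.

46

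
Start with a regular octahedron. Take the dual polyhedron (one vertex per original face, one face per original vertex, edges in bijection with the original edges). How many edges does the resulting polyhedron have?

The base solid has V = 6, E = 12, F = 8.
The dual swaps V and F and preserves E: V′ = F = 8, E′ = E = 12, F′ = V = 6.

12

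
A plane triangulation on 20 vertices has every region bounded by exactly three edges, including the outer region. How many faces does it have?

In a plane triangulation 3F = 2E and V − E + F = 2, so F = 2V − 4 = 2·20 − 4 = 36.

36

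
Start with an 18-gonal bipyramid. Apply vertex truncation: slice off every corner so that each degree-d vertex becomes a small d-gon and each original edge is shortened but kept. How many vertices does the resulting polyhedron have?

108

The base solid has V = 20, E = 54, F = 36.
Truncation replaces each original edge-end by a new vertex, so V′ = 2E = 108.
Each original edge survives, and each old vertex of degree d contributes d new edges; summing degrees gives Σd = 2E, so E′ = E + 2E = 3E = 162.
Each original face survives and each original vertex becomes one new face: F′ = F + V = 56.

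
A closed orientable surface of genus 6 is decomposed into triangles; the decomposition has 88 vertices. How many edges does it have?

χ = 2 − 2·6 = -10, and every face is a triangle so 3F = 2E.
V − E + F = -10 with E = 3F/2 gives 88 − (3/2 − 1)·F = -10, so F = 196 and E = 294.

294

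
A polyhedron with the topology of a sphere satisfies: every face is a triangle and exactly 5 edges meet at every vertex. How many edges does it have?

Each face has 3 edges and each edge borders two faces, so 2E = 3F.
Each vertex has degree 5, so 5V = 2E and hence V = 3F/5.
Euler: V − E + F = 2 ⇒ (3F/5) − (3F/2) + F = 2.
Multiply by 10: (6 − 15 + 10)F = 20, i.e. 1F = 20.
So F = 20, E = 3·20/2 = 30, V = 3·20/5 = 12.

30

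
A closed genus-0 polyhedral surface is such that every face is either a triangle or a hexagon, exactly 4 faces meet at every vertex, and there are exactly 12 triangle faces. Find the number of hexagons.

2

Let x be the number of hexagons; then F = 12 + x.
Edge–face incidences: 2E = 3·12 + 6·x = 36 + 6x.
Every vertex has degree 4, so 4V = 2E.
Euler: V − E + F = 2 ⇒ (2E)/4 − E + (12 + x) = 2.
Multiply by 8: 2·(2E) − 4·(2E) + 8·(12 + x) = 16, i.e. 96 + 8x − 2·(36 + 6x) = 16.
Collecting terms: −4x + 24 = 16, so −4x = −8, so x = 2.
Then 2E = 36 + 6·2 = 48, so E = 24, V = 2E/4 = 12, F = 12 + 2 = 14.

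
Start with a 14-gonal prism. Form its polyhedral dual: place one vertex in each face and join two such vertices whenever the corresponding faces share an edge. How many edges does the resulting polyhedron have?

The base solid has V = 28, E = 42, F = 16.
The dual swaps V and F and preserves E: V′ = F = 16, E′ = E = 42, F′ = V = 28.

42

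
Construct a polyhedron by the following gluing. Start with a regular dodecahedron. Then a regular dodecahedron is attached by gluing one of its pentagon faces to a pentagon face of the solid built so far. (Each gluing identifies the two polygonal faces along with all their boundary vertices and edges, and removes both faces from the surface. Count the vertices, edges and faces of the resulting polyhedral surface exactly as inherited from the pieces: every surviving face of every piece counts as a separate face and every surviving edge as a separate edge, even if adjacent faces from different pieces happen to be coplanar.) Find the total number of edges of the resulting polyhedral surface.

A regular dodecahedron: V=20, E=30, F=12.
Attach a regular dodecahedron (V=20, E=30, F=12) along a 5-gon: merge 5 vertices and 5 edges, delete both glued faces → V=35, E=55, F=22.
Check: V − E + F = 35 − 55 + 22 = 2.

55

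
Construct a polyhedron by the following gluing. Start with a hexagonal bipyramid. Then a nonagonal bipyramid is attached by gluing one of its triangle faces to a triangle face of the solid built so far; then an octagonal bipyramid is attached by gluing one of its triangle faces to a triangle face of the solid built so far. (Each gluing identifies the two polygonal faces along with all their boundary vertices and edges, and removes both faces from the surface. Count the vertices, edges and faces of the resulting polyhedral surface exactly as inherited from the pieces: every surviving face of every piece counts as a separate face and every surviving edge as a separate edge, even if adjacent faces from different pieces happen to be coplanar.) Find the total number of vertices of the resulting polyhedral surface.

A hexagonal bipyramid: V=8, E=18, F=12.
Attach a nonagonal bipyramid (V=11, E=27, F=18) along a 3-gon: merge 3 vertices and 3 edges, delete both glued faces → V=16, E=42, F=28.
Attach an octagonal bipyramid (V=10, E=24, F=16) along a 3-gon: merge 3 vertices and 3 edges, delete both glued faces → V=23, E=63, F=42.
Check: V − E + F = 23 − 63 + 42 = 2.

23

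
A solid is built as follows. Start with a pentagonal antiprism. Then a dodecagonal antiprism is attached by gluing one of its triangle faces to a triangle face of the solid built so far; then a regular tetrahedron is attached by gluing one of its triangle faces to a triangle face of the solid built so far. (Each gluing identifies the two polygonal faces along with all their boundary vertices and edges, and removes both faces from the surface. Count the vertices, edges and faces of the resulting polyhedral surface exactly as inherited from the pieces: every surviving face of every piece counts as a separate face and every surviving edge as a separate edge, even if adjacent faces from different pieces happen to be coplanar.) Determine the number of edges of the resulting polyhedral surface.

A pentagonal antiprism: V=10, E=20, F=12.
Attach a dodecagonal antiprism (V=24, E=48, F=26) along a 3-gon: merge 3 vertices and 3 edges, delete both glued faces → V=31, E=65, F=36.
Attach a regular tetrahedron (V=4, E=6, F=4) along a 3-gon: merge 3 vertices and 3 edges, delete both glued faces → V=32, E=68, F=38.
Check: V − E + F = 32 − 68 + 38 = 2.

68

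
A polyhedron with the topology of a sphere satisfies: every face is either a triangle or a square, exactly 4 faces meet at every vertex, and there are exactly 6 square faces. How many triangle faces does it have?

8

Let x be the number of triangles; then F = 6 + x.
Edge–face incidences: 2E = 4·6 + 3·x = 24 + 3x.
Every vertex has degree 4, so 4V = 2E.
Euler: V − E + F = 2 ⇒ (2E)/4 − E + (6 + x) = 2.
Multiply by 8: 2·(2E) − 4·(2E) + 8·(6 + x) = 16, i.e. 48 + 8x − 2·(24 + 3x) = 16.
Collecting terms: 2x = 16, so x = 8.
Then 2E = 24 + 3·8 = 48, so E = 24, V = 2E/4 = 12, F = 6 + 8 = 14.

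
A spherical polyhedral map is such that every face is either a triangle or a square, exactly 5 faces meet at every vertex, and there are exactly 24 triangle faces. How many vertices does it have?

16

Let x be the number of squares; then F = 24 + x.
Edge–face incidences: 2E = 3·24 + 4·x = 72 + 4x.
Every vertex has degree 5, so 5V = 2E.
Euler: V − E + F = 2 ⇒ (2E)/5 − E + (24 + x) = 2.
Multiply by 10: 2·(2E) − 5·(2E) + 10·(24 + x) = 20, i.e. 240 + 10x − 3·(72 + 4x) = 20.
Collecting terms: −2x + 24 = 20, so −2x = −4, so x = 2.
Then 2E = 72 + 4·2 = 80, so E = 40, V = 2E/5 = 16, F = 24 + 2 = 26.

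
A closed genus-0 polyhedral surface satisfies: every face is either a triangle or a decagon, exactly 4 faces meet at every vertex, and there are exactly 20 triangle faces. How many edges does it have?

Let x be the number of decagons; then F = 20 + x.
Edge–face incidences: 2E = 3·20 + 10·x = 60 + 10x.
Every vertex has degree 4, so 4V = 2E.
Euler: V − E + F = 2 ⇒ (2E)/4 − E + (20 + x) = 2.
Multiply by 8: 2·(2E) − 4·(2E) + 8·(20 + x) = 16, i.e. 160 + 8x − 2·(60 + 10x) = 16.
Collecting terms: −12x + 40 = 16, so −12x = −24, so x = 2.
Then 2E = 60 + 10·2 = 80, so E = 40, V = 2E/4 = 20, F = 20 + 2 = 22.

40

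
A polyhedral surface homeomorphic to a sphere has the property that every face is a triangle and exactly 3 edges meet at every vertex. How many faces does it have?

4

Each face has 3 edges and each edge borders two faces, so 2E = 3F.
Each vertex has degree 3, so 3V = 2E and hence V = 3F/3.
Euler: V − E + F = 2 ⇒ (3F/3) − (3F/2) + F = 2.
Multiply by 6: (6 − 9 + 6)F = 12, i.e. 3F = 12.
So F = 4, E = 3·4/2 = 6, V = 3·4/3 = 4.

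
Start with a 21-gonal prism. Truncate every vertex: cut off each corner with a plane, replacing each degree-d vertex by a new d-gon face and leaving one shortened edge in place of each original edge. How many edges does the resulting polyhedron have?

189

The base solid has V = 42, E = 63, F = 23.
Truncation replaces each original edge-end by a new vertex, so V′ = 2E = 126.
Each original edge survives, and each old vertex of degree d contributes d new edges; summing degrees gives Σd = 2E, so E′ = E + 2E = 3E = 189.
Each original face survives and each original vertex becomes one new face: F′ = F + V = 65.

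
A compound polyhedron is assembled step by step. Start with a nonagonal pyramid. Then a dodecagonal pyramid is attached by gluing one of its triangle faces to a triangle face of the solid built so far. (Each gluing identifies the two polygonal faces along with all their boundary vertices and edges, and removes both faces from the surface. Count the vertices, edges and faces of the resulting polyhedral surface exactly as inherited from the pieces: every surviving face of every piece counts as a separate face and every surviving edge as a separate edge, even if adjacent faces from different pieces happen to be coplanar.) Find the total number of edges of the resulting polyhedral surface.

39

A nonagonal pyramid: V=10, E=18, F=10.
Attach a dodecagonal pyramid (V=13, E=24, F=13) along a 3-gon: merge 3 vertices and 3 edges, delete both glued faces → V=20, E=39, F=21.
Check: V − E + F = 20 − 39 + 21 = 2.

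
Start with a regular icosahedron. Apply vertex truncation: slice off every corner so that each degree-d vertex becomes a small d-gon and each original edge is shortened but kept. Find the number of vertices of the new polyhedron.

60

The base solid has V = 12, E = 30, F = 20.
Truncation replaces each original edge-end by a new vertex, so V′ = 2E = 60.
Each original edge survives, and each old vertex of degree d contributes d new edges; summing degrees gives Σd = 2E, so E′ = E + 2E = 3E = 90.
Each original face survives and each original vertex becomes one new face: F′ = F + V = 32.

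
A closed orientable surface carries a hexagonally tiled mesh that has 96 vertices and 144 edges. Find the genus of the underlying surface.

1

Every face is a hexagon and each edge borders two faces, so 6F = 2·144, giving F = 48.
χ = V − E + F = 96 − 144 + 48 = 0.
For a closed orientable surface χ = 2 − 2g, so g = (2 − (0))/2 = 1.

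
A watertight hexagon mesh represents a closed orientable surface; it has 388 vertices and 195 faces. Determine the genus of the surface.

2

Every face is a hexagon, so 2E = 6·195 = 1170, giving E = 585.
χ = V − E + F = 388 − 585 + 195 = -2.
For a closed orientable surface χ = 2 − 2g, so g = (2 − (-2))/2 = 2.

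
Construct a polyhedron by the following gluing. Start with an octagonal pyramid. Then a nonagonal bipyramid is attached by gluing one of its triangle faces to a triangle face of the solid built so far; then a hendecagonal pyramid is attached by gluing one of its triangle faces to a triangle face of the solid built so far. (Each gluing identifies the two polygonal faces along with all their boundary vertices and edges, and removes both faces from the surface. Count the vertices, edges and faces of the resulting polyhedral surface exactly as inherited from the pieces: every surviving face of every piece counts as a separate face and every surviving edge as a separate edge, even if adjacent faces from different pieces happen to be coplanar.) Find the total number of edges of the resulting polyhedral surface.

An octagonal pyramid: V=9, E=16, F=9.
Attach a nonagonal bipyramid (V=11, E=27, F=18) along a 3-gon: merge 3 vertices and 3 edges, delete both glued faces → V=17, E=40, F=25.
Attach a hendecagonal pyramid (V=12, E=22, F=12) along a 3-gon: merge 3 vertices and 3 edges, delete both glued faces → V=26, E=59, F=35.
Check: V − E + F = 26 − 59 + 35 = 2.

59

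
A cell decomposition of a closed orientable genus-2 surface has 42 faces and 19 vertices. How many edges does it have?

For a closed orientable surface of genus 2, χ = 2 − 2·2 = -2.
E = V + F − (-2) = 19 + 42 − (-2) = 63.

63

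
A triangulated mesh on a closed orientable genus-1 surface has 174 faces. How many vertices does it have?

87

χ = 2 − 2·1 = 0, and every face is a triangle so 3F = 2E.
E = 3·174/2 = 261. Then V = 0 + E − F = 0 + 261 − 174 = 87.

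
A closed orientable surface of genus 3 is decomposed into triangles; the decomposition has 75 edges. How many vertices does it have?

χ = 2 − 2·3 = -4, and every face is a triangle so 3F = 2E.
F = 2E/3 = 50. Then V = -4 + E − F = -4 + 75 − 50 = 21.

21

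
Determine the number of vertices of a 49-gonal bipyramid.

A bipyramid over an n-gon has 2n triangular faces and n + 2 vertices: V = 49 + 2 = 51, E = 3·49 = 147, F = 2·49 = 98.
Check: V − E + F = 51 − 147 + 98 = 2.

51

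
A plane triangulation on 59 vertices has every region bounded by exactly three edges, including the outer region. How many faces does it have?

In a plane triangulation 3F = 2E and V − E + F = 2, so F = 2V − 4 = 2·59 − 4 = 114.

114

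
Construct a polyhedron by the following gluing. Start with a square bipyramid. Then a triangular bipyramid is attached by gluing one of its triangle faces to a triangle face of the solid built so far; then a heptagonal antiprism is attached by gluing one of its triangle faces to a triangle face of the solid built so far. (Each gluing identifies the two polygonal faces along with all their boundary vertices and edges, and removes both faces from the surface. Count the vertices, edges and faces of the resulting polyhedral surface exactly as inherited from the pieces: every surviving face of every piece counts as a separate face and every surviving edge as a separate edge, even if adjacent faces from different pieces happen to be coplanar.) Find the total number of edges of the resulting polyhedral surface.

A square bipyramid: V=6, E=12, F=8.
Attach a triangular bipyramid (V=5, E=9, F=6) along a 3-gon: merge 3 vertices and 3 edges, delete both glued faces → V=8, E=18, F=12.
Attach a heptagonal antiprism (V=14, E=28, F=16) along a 3-gon: merge 3 vertices and 3 edges, delete both glued faces → V=19, E=43, F=26.
Check: V − E + F = 19 − 43 + 26 = 2.

43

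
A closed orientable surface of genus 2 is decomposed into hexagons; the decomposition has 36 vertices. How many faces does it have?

19

χ = 2 − 2·2 = -2, and every face is a hexagon so 6F = 2E.
V − E + F = -2 with E = 6F/2 gives 36 − (6/2 − 1)·F = -2, so F = 19 and E = 57.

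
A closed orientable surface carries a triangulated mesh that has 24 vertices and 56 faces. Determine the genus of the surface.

3

Every face is a triangle, so 2E = 3·56 = 168, giving E = 84.
χ = V − E + F = 24 − 84 + 56 = -4.
For a closed orientable surface χ = 2 − 2g, so g = (2 − (-4))/2 = 3.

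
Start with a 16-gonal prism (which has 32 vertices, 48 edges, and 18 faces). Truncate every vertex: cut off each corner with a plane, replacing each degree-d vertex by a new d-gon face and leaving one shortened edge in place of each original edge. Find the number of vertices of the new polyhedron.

96

Truncation replaces each original edge-end by a new vertex, so V′ = 2E = 96.
Each original edge survives, and each old vertex of degree d contributes d new edges; summing degrees gives Σd = 2E, so E′ = E + 2E = 3E = 144.
Each original face survives and each original vertex becomes one new face: F′ = F + V = 50.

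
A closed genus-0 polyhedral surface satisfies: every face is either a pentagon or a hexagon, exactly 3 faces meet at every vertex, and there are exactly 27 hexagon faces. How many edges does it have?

Let x be the number of pentagons; then F = 27 + x.
Edge–face incidences: 2E = 6·27 + 5·x = 162 + 5x.
Every vertex has degree 3, so 3V = 2E.
Euler: V − E + F = 2 ⇒ (2E)/3 − E + (27 + x) = 2.
Multiply by 6: 2·(2E) − 3·(2E) + 6·(27 + x) = 12, i.e. 162 + 6x − (162 + 5x) = 12.
Collecting terms: x = 12.
Then 2E = 162 + 5·12 = 222, so E = 111, V = 2E/3 = 74, F = 27 + 12 = 39.

111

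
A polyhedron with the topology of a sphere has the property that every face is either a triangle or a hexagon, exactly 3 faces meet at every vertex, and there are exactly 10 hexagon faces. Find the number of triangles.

4

Let x be the number of triangles; then F = 10 + x.
Edge–face incidences: 2E = 6·10 + 3·x = 60 + 3x.
Every vertex has degree 3, so 3V = 2E.
Euler: V − E + F = 2 ⇒ (2E)/3 − E + (10 + x) = 2.
Multiply by 6: 2·(2E) − 3·(2E) + 6·(10 + x) = 12, i.e. 60 + 6x − (60 + 3x) = 12.
Collecting terms: 3x = 12, so x = 4.
Then 2E = 60 + 3·4 = 72, so E = 36, V = 2E/3 = 24, F = 10 + 4 = 14.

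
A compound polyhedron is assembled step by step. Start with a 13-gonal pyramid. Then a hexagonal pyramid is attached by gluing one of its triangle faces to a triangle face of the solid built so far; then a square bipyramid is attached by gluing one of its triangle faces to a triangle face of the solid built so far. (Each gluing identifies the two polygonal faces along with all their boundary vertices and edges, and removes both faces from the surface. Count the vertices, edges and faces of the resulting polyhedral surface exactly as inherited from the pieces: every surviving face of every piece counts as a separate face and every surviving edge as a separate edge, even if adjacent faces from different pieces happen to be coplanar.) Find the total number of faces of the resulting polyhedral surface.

25

A 13-gonal pyramid: V=14, E=26, F=14.
Attach a hexagonal pyramid (V=7, E=12, F=7) along a 3-gon: merge 3 vertices and 3 edges, delete both glued faces → V=18, E=35, F=19.
Attach a square bipyramid (V=6, E=12, F=8) along a 3-gon: merge 3 vertices and 3 edges, delete both glued faces → V=21, E=44, F=25.
Check: V − E + F = 21 − 44 + 25 = 2.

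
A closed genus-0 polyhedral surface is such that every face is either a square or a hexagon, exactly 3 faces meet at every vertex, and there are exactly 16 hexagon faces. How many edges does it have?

Let x be the number of squares; then F = 16 + x.
Edge–face incidences: 2E = 6·16 + 4·x = 96 + 4x.
Every vertex has degree 3, so 3V = 2E.
Euler: V − E + F = 2 ⇒ (2E)/3 − E + (16 + x) = 2.
Multiply by 6: 2·(2E) − 3·(2E) + 6·(16 + x) = 12, i.e. 96 + 6x − (96 + 4x) = 12.
Collecting terms: 2x = 12, so x = 6.
Then 2E = 96 + 4·6 = 120, so E = 60, V = 2E/3 = 40, F = 16 + 6 = 22.

60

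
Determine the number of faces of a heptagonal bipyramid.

A bipyramid over an n-gon has 2n triangular faces and n + 2 vertices: V = 7 + 2 = 9, E = 3·7 = 21, F = 2·7 = 14.

14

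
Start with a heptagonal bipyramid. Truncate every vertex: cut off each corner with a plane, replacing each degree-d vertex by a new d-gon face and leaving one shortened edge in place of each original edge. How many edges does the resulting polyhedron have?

The base solid has V = 9, E = 21, F = 14.
Truncation replaces each original edge-end by a new vertex, so V′ = 2E = 42.
Each original edge survives, and each old vertex of degree d contributes d new edges; summing degrees gives Σd = 2E, so E′ = E + 2E = 3E = 63.
Each original face survives and each original vertex becomes one new face: F′ = F + V = 23.

63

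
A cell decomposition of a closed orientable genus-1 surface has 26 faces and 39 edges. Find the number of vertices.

13

For a closed orientable surface of genus 1, χ = 2 − 2·1 = 0.
V = 0 + E − F = 0 + 39 − 26 = 13.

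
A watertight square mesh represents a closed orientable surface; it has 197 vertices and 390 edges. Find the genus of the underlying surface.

0

Every face is a square and each edge borders two faces, so 4F = 2·390, giving F = 195.
χ = V − E + F = 197 − 390 + 195 = 2.
For a closed orientable surface χ = 2 − 2g, so g = (2 − (2))/2 = 0.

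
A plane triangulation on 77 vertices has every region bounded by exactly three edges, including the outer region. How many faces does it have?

150

In a plane triangulation 3F = 2E and V − E + F = 2, so F = 2V − 4 = 2·77 − 4 = 150.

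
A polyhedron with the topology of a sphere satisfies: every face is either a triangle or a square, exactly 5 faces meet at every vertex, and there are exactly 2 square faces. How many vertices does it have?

16

Let x be the number of triangles; then F = 2 + x.
Edge–face incidences: 2E = 4·2 + 3·x = 8 + 3x.
Every vertex has degree 5, so 5V = 2E.
Euler: V − E + F = 2 ⇒ (2E)/5 − E + (2 + x) = 2.
Multiply by 10: 2·(2E) − 5·(2E) + 10·(2 + x) = 20, i.e. 20 + 10x − 3·(8 + 3x) = 20.
Collecting terms: x − 4 = 20, so x = 24.
Then 2E = 8 + 3·24 = 80, so E = 40, V = 2E/5 = 16, F = 2 + 24 = 26.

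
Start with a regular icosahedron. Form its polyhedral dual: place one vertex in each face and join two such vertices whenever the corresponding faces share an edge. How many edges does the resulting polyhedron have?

30

The base solid has V = 12, E = 30, F = 20.
The dual swaps V and F and preserves E: V′ = F = 20, E′ = E = 30, F′ = V = 12.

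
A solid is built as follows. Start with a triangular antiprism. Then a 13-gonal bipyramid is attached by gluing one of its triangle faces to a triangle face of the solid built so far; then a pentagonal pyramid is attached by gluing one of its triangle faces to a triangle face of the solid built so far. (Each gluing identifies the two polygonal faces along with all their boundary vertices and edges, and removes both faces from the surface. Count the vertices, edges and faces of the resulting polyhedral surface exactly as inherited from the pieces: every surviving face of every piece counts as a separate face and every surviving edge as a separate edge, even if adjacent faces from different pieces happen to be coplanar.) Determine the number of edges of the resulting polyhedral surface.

55

A triangular antiprism: V=6, E=12, F=8.
Attach a 13-gonal bipyramid (V=15, E=39, F=26) along a 3-gon: merge 3 vertices and 3 edges, delete both glued faces → V=18, E=48, F=32.
Attach a pentagonal pyramid (V=6, E=10, F=6) along a 3-gon: merge 3 vertices and 3 edges, delete both glued faces → V=21, E=55, F=36.
Check: V − E + F = 21 − 55 + 36 = 2.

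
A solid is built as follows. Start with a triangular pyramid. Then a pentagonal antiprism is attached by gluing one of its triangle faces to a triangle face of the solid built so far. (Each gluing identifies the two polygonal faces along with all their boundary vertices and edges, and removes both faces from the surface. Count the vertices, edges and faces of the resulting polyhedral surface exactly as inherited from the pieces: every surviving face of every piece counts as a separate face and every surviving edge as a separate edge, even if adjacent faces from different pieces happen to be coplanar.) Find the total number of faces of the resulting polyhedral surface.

14

A triangular pyramid: V=4, E=6, F=4.
Attach a pentagonal antiprism (V=10, E=20, F=12) along a 3-gon: merge 3 vertices and 3 edges, delete both glued faces → V=11, E=23, F=14.
Check: V − E + F = 11 − 23 + 14 = 2.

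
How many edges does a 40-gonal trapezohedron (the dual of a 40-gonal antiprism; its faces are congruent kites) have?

The n-trapezohedron (dual of the n-antiprism) has V = 2·40 + 2 = 82, E = 4·40 = 160, F = 2·40 = 80.

160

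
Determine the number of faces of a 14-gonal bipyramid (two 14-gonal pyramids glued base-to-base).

A bipyramid over an n-gon has 2n triangular faces and n + 2 vertices: V = 14 + 2 = 16, E = 3·14 = 42, F = 2·14 = 28.
Check: V − E + F = 16 − 42 + 28 = 2.

28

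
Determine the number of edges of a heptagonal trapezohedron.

28

The n-trapezohedron (dual of the n-antiprism) has V = 2·7 + 2 = 16, E = 4·7 = 28, F = 2·7 = 14.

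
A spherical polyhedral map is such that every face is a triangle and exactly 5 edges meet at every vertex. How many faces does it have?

Each face has 3 edges and each edge borders two faces, so 2E = 3F.
Each vertex has degree 5, so 5V = 2E and hence V = 3F/5.
Euler: V − E + F = 2 ⇒ (3F/5) − (3F/2) + F = 2.
Multiply by 10: (6 − 15 + 10)F = 20, i.e. 1F = 20.
So F = 20, E = 3·20/2 = 30, V = 3·20/5 = 12.

20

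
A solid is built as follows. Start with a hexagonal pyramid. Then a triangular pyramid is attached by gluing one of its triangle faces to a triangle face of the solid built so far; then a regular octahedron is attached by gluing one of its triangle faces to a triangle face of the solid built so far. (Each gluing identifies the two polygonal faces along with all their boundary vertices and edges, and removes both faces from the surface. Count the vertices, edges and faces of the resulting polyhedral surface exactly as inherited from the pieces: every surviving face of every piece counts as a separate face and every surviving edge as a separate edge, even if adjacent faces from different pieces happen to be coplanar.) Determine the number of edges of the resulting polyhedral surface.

24

A hexagonal pyramid: V=7, E=12, F=7.
Attach a triangular pyramid (V=4, E=6, F=4) along a 3-gon: merge 3 vertices and 3 edges, delete both glued faces → V=8, E=15, F=9.
Attach a regular octahedron (V=6, E=12, F=8) along a 3-gon: merge 3 vertices and 3 edges, delete both glued faces → V=11, E=24, F=15.
Check: V − E + F = 11 − 24 + 15 = 2.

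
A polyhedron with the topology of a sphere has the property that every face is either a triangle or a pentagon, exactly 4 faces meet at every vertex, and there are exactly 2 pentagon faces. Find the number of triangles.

Let x be the number of triangles; then F = 2 + x.
Edge–face incidences: 2E = 5·2 + 3·x = 10 + 3x.
Every vertex has degree 4, so 4V = 2E.
Euler: V − E + F = 2 ⇒ (2E)/4 − E + (2 + x) = 2.
Multiply by 8: 2·(2E) − 4·(2E) + 8·(2 + x) = 16, i.e. 16 + 8x − 2·(10 + 3x) = 16.
Collecting terms: 2x − 4 = 16, so 2x = 20, so x = 10.
Then 2E = 10 + 3·10 = 40, so E = 20, V = 2E/4 = 10, F = 2 + 10 = 12.

10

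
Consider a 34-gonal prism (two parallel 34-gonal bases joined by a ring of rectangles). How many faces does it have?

36

A prism on an n-gon has two n-gon bases and n rectangular sides: V = 2·34 = 68, E = 3·34 = 102, F = 34 + 2 = 36.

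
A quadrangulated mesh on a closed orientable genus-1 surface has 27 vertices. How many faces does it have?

χ = 2 − 2·1 = 0, and every face is a square so 4F = 2E.
V − E + F = 0 with E = 4F/2 gives 27 − (4/2 − 1)·F = 0, so F = 27 and E = 54.

27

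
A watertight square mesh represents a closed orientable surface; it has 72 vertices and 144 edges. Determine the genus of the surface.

1

Every face is a square and each edge borders two faces, so 4F = 2·144, giving F = 72.
χ = V − E + F = 72 − 144 + 72 = 0.
For a closed orientable surface χ = 2 − 2g, so g = (2 − (0))/2 = 1.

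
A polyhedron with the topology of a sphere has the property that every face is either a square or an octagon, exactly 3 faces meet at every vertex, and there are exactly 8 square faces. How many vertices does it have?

Let x be the number of octagons; then F = 8 + x.
Edge–face incidences: 2E = 4·8 + 8·x = 32 + 8x.
Every vertex has degree 3, so 3V = 2E.
Euler: V − E + F = 2 ⇒ (2E)/3 − E + (8 + x) = 2.
Multiply by 6: 2·(2E) − 3·(2E) + 6·(8 + x) = 12, i.e. 48 + 6x − (32 + 8x) = 12.
Collecting terms: −2x + 16 = 12, so −2x = −4, so x = 2.
Then 2E = 32 + 8·2 = 48, so E = 24, V = 2E/3 = 16, F = 8 + 2 = 10.

16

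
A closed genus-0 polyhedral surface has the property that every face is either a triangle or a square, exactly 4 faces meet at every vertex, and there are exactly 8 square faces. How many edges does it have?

Let x be the number of triangles; then F = 8 + x.
Edge–face incidences: 2E = 4·8 + 3·x = 32 + 3x.
Every vertex has degree 4, so 4V = 2E.
Euler: V − E + F = 2 ⇒ (2E)/4 − E + (8 + x) = 2.
Multiply by 8: 2·(2E) − 4·(2E) + 8·(8 + x) = 16, i.e. 64 + 8x − 2·(32 + 3x) = 16.
Collecting terms: 2x = 16, so x = 8.
Then 2E = 32 + 3·8 = 56, so E = 28, V = 2E/4 = 14, F = 8 + 8 = 16.

28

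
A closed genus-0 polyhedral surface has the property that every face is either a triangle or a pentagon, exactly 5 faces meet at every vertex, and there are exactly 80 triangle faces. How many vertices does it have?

60

Let x be the number of pentagons; then F = 80 + x.
Edge–face incidences: 2E = 3·80 + 5·x = 240 + 5x.
Every vertex has degree 5, so 5V = 2E.
Euler: V − E + F = 2 ⇒ (2E)/5 − E + (80 + x) = 2.
Multiply by 10: 2·(2E) − 5·(2E) + 10·(80 + x) = 20, i.e. 800 + 10x − 3·(240 + 5x) = 20.
Collecting terms: −5x + 80 = 20, so −5x = −60, so x = 12.
Then 2E = 240 + 5·12 = 300, so E = 150, V = 2E/5 = 60, F = 80 + 12 = 92.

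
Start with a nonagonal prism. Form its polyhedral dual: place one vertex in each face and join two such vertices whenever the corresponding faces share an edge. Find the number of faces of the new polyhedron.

18

The base solid has V = 18, E = 27, F = 11.
The dual swaps V and F and preserves E: V′ = F = 11, E′ = E = 27, F′ = V = 18.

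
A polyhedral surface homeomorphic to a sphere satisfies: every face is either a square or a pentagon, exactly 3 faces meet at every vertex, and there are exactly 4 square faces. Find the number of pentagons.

Let x be the number of pentagons; then F = 4 + x.
Edge–face incidences: 2E = 4·4 + 5·x = 16 + 5x.
Every vertex has degree 3, so 3V = 2E.
Euler: V − E + F = 2 ⇒ (2E)/3 − E + (4 + x) = 2.
Multiply by 6: 2·(2E) − 3·(2E) + 6·(4 + x) = 12, i.e. 24 + 6x − (16 + 5x) = 12.
Collecting terms: x + 8 = 12, so x = 4.
Then 2E = 16 + 5·4 = 36, so E = 18, V = 2E/3 = 12, F = 4 + 4 = 8.

4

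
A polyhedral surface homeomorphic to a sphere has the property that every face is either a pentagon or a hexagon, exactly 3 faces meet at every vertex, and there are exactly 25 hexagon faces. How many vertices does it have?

70

Let x be the number of pentagons; then F = 25 + x.
Edge–face incidences: 2E = 6·25 + 5·x = 150 + 5x.
Every vertex has degree 3, so 3V = 2E.
Euler: V − E + F = 2 ⇒ (2E)/3 − E + (25 + x) = 2.
Multiply by 6: 2·(2E) − 3·(2E) + 6·(25 + x) = 12, i.e. 150 + 6x − (150 + 5x) = 12.
Collecting terms: x = 12.
Then 2E = 150 + 5·12 = 210, so E = 105, V = 2E/3 = 70, F = 25 + 12 = 37.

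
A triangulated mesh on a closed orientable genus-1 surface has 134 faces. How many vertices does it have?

χ = 2 − 2·1 = 0, and every face is a triangle so 3F = 2E.
E = 3·134/2 = 201. Then V = 0 + E − F = 0 + 201 − 134 = 67.

67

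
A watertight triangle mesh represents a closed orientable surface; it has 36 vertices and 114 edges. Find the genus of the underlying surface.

2

Every face is a triangle and each edge borders two faces, so 3F = 2·114, giving F = 76.
χ = V − E + F = 36 − 114 + 76 = -2.
For a closed orientable surface χ = 2 − 2g, so g = (2 − (-2))/2 = 2.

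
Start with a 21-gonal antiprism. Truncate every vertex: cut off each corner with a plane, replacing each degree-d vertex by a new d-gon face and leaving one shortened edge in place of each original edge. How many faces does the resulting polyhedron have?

86

The base solid has V = 42, E = 84, F = 44.
Truncation replaces each original edge-end by a new vertex, so V′ = 2E = 168.
Each original edge survives, and each old vertex of degree d contributes d new edges; summing degrees gives Σd = 2E, so E′ = E + 2E = 3E = 252.
Each original face survives and each original vertex becomes one new face: F′ = F + V = 86.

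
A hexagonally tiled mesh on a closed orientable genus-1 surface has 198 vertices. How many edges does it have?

χ = 2 − 2·1 = 0, and every face is a hexagon so 6F = 2E.
V − E + F = 0 with E = 6F/2 gives 198 − (6/2 − 1)·F = 0, so F = 99 and E = 297.

297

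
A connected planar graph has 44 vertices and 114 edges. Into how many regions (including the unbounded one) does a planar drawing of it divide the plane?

72

Euler's formula for a connected plane graph: V − E + F = 2, so F = 2 − 44 + 114 = 72.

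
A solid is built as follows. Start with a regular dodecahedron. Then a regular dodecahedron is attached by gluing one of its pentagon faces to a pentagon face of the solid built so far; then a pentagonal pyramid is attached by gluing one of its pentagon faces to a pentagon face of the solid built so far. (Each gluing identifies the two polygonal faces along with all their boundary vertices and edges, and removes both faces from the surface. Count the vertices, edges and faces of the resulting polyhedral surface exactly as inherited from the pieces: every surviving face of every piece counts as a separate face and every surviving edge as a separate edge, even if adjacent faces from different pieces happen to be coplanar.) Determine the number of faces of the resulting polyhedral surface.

A regular dodecahedron: V=20, E=30, F=12.
Attach a regular dodecahedron (V=20, E=30, F=12) along a 5-gon: merge 5 vertices and 5 edges, delete both glued faces → V=35, E=55, F=22.
Attach a pentagonal pyramid (V=6, E=10, F=6) along a 5-gon: merge 5 vertices and 5 edges, delete both glued faces → V=36, E=60, F=26.
Check: V − E + F = 36 − 60 + 26 = 2.

26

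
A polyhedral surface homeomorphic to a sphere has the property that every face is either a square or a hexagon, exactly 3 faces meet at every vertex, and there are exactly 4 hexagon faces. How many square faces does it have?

6

Let x be the number of squares; then F = 4 + x.
Edge–face incidences: 2E = 6·4 + 4·x = 24 + 4x.
Every vertex has degree 3, so 3V = 2E.
Euler: V − E + F = 2 ⇒ (2E)/3 − E + (4 + x) = 2.
Multiply by 6: 2·(2E) − 3·(2E) + 6·(4 + x) = 12, i.e. 24 + 6x − (24 + 4x) = 12.
Collecting terms: 2x = 12, so x = 6.
Then 2E = 24 + 4·6 = 48, so E = 24, V = 2E/3 = 16, F = 4 + 6 = 10.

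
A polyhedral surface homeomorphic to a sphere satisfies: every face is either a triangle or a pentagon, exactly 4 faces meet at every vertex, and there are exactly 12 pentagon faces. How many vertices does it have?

Let x be the number of triangles; then F = 12 + x.
Edge–face incidences: 2E = 5·12 + 3·x = 60 + 3x.
Every vertex has degree 4, so 4V = 2E.
Euler: V − E + F = 2 ⇒ (2E)/4 − E + (12 + x) = 2.
Multiply by 8: 2·(2E) − 4·(2E) + 8·(12 + x) = 16, i.e. 96 + 8x − 2·(60 + 3x) = 16.
Collecting terms: 2x − 24 = 16, so 2x = 40, so x = 20.
Then 2E = 60 + 3·20 = 120, so E = 60, V = 2E/4 = 30, F = 12 + 20 = 32.

30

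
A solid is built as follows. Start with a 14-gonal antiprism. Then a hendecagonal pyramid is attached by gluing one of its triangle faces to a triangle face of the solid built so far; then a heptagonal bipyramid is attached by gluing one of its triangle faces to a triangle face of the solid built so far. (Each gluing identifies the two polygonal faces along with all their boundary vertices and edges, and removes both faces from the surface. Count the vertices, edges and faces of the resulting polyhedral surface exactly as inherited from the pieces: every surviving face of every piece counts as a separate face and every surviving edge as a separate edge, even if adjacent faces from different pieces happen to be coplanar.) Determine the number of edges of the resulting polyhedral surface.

93

A 14-gonal antiprism: V=28, E=56, F=30.
Attach a hendecagonal pyramid (V=12, E=22, F=12) along a 3-gon: merge 3 vertices and 3 edges, delete both glued faces → V=37, E=75, F=40.
Attach a heptagonal bipyramid (V=9, E=21, F=14) along a 3-gon: merge 3 vertices and 3 edges, delete both glued faces → V=43, E=93, F=52.
Check: V − E + F = 43 − 93 + 52 = 2.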